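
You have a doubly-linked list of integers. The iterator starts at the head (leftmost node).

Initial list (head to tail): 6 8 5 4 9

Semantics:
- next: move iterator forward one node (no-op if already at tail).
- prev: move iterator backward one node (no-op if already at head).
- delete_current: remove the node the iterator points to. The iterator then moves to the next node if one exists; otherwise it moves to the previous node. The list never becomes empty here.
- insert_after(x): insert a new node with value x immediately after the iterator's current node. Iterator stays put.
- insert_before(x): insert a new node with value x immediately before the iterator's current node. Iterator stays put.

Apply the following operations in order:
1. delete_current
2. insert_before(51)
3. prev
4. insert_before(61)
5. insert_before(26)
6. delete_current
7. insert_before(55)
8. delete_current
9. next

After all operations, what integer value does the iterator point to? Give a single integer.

After 1 (delete_current): list=[8, 5, 4, 9] cursor@8
After 2 (insert_before(51)): list=[51, 8, 5, 4, 9] cursor@8
After 3 (prev): list=[51, 8, 5, 4, 9] cursor@51
After 4 (insert_before(61)): list=[61, 51, 8, 5, 4, 9] cursor@51
After 5 (insert_before(26)): list=[61, 26, 51, 8, 5, 4, 9] cursor@51
After 6 (delete_current): list=[61, 26, 8, 5, 4, 9] cursor@8
After 7 (insert_before(55)): list=[61, 26, 55, 8, 5, 4, 9] cursor@8
After 8 (delete_current): list=[61, 26, 55, 5, 4, 9] cursor@5
After 9 (next): list=[61, 26, 55, 5, 4, 9] cursor@4

Answer: 4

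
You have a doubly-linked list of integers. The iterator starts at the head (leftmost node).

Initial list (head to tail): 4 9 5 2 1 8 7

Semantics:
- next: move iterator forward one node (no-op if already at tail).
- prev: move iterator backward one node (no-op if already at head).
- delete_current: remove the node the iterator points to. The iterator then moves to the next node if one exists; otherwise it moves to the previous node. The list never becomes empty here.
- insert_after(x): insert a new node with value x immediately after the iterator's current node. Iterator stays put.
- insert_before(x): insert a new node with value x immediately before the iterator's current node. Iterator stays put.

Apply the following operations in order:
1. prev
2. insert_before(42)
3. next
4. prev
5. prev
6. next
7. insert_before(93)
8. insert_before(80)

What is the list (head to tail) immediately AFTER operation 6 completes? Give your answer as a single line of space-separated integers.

Answer: 42 4 9 5 2 1 8 7

Derivation:
After 1 (prev): list=[4, 9, 5, 2, 1, 8, 7] cursor@4
After 2 (insert_before(42)): list=[42, 4, 9, 5, 2, 1, 8, 7] cursor@4
After 3 (next): list=[42, 4, 9, 5, 2, 1, 8, 7] cursor@9
After 4 (prev): list=[42, 4, 9, 5, 2, 1, 8, 7] cursor@4
After 5 (prev): list=[42, 4, 9, 5, 2, 1, 8, 7] cursor@42
After 6 (next): list=[42, 4, 9, 5, 2, 1, 8, 7] cursor@4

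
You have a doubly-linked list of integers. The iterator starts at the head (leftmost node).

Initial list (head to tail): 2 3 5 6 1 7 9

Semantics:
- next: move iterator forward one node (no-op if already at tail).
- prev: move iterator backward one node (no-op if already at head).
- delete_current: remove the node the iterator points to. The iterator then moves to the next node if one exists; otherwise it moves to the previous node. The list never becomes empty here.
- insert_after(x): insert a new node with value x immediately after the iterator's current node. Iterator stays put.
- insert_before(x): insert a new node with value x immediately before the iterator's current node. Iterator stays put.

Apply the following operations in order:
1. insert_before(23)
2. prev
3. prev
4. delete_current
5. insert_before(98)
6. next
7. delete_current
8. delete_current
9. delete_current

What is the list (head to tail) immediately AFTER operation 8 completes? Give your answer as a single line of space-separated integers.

Answer: 98 2 6 1 7 9

Derivation:
After 1 (insert_before(23)): list=[23, 2, 3, 5, 6, 1, 7, 9] cursor@2
After 2 (prev): list=[23, 2, 3, 5, 6, 1, 7, 9] cursor@23
After 3 (prev): list=[23, 2, 3, 5, 6, 1, 7, 9] cursor@23
After 4 (delete_current): list=[2, 3, 5, 6, 1, 7, 9] cursor@2
After 5 (insert_before(98)): list=[98, 2, 3, 5, 6, 1, 7, 9] cursor@2
After 6 (next): list=[98, 2, 3, 5, 6, 1, 7, 9] cursor@3
After 7 (delete_current): list=[98, 2, 5, 6, 1, 7, 9] cursor@5
After 8 (delete_current): list=[98, 2, 6, 1, 7, 9] cursor@6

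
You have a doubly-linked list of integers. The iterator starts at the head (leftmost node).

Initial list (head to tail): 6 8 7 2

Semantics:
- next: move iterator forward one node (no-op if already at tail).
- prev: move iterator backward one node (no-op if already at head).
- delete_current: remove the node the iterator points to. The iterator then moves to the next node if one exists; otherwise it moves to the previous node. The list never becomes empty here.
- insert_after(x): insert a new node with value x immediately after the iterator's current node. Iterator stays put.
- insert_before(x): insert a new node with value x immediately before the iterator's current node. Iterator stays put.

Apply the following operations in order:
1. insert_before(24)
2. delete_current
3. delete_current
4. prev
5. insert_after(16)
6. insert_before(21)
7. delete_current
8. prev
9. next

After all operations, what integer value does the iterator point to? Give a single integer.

After 1 (insert_before(24)): list=[24, 6, 8, 7, 2] cursor@6
After 2 (delete_current): list=[24, 8, 7, 2] cursor@8
After 3 (delete_current): list=[24, 7, 2] cursor@7
After 4 (prev): list=[24, 7, 2] cursor@24
After 5 (insert_after(16)): list=[24, 16, 7, 2] cursor@24
After 6 (insert_before(21)): list=[21, 24, 16, 7, 2] cursor@24
After 7 (delete_current): list=[21, 16, 7, 2] cursor@16
After 8 (prev): list=[21, 16, 7, 2] cursor@21
After 9 (next): list=[21, 16, 7, 2] cursor@16

Answer: 16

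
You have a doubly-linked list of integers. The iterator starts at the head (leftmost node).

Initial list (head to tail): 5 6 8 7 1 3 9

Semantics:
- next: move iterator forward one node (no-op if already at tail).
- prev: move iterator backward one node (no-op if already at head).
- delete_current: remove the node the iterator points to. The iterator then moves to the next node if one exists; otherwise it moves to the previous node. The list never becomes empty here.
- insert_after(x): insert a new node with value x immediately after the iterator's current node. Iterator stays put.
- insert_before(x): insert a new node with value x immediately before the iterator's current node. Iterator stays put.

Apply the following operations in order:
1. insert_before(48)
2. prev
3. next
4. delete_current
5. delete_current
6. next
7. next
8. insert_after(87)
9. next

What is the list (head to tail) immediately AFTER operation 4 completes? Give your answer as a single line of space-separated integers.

After 1 (insert_before(48)): list=[48, 5, 6, 8, 7, 1, 3, 9] cursor@5
After 2 (prev): list=[48, 5, 6, 8, 7, 1, 3, 9] cursor@48
After 3 (next): list=[48, 5, 6, 8, 7, 1, 3, 9] cursor@5
After 4 (delete_current): list=[48, 6, 8, 7, 1, 3, 9] cursor@6

Answer: 48 6 8 7 1 3 9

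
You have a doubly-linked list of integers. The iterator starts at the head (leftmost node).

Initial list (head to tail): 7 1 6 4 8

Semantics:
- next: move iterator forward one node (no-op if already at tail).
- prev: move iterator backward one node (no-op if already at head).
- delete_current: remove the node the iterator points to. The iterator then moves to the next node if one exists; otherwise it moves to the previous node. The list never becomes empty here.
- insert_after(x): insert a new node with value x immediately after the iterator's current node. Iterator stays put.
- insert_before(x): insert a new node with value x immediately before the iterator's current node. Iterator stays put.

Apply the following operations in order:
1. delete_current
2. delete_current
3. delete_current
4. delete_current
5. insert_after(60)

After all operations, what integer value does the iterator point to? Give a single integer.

After 1 (delete_current): list=[1, 6, 4, 8] cursor@1
After 2 (delete_current): list=[6, 4, 8] cursor@6
After 3 (delete_current): list=[4, 8] cursor@4
After 4 (delete_current): list=[8] cursor@8
After 5 (insert_after(60)): list=[8, 60] cursor@8

Answer: 8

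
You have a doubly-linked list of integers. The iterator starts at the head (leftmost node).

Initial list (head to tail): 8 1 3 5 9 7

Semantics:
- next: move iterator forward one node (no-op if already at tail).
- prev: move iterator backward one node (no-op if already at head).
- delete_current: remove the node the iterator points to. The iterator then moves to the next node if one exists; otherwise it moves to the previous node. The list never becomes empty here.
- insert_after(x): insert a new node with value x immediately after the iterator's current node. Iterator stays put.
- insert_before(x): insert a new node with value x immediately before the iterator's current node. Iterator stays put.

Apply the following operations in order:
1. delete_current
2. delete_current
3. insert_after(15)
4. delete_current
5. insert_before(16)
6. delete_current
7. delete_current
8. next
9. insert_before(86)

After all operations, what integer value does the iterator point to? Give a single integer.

Answer: 7

Derivation:
After 1 (delete_current): list=[1, 3, 5, 9, 7] cursor@1
After 2 (delete_current): list=[3, 5, 9, 7] cursor@3
After 3 (insert_after(15)): list=[3, 15, 5, 9, 7] cursor@3
After 4 (delete_current): list=[15, 5, 9, 7] cursor@15
After 5 (insert_before(16)): list=[16, 15, 5, 9, 7] cursor@15
After 6 (delete_current): list=[16, 5, 9, 7] cursor@5
After 7 (delete_current): list=[16, 9, 7] cursor@9
After 8 (next): list=[16, 9, 7] cursor@7
After 9 (insert_before(86)): list=[16, 9, 86, 7] cursor@7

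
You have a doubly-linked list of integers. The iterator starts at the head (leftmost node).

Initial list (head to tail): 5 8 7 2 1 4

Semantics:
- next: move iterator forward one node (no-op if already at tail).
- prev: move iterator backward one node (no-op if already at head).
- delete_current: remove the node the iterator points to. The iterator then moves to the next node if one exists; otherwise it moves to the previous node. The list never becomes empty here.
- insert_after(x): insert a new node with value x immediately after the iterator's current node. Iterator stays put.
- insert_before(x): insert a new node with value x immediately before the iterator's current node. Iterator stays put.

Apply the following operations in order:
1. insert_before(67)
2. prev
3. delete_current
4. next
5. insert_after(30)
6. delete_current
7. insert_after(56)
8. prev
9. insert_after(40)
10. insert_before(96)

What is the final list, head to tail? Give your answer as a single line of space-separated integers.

After 1 (insert_before(67)): list=[67, 5, 8, 7, 2, 1, 4] cursor@5
After 2 (prev): list=[67, 5, 8, 7, 2, 1, 4] cursor@67
After 3 (delete_current): list=[5, 8, 7, 2, 1, 4] cursor@5
After 4 (next): list=[5, 8, 7, 2, 1, 4] cursor@8
After 5 (insert_after(30)): list=[5, 8, 30, 7, 2, 1, 4] cursor@8
After 6 (delete_current): list=[5, 30, 7, 2, 1, 4] cursor@30
After 7 (insert_after(56)): list=[5, 30, 56, 7, 2, 1, 4] cursor@30
After 8 (prev): list=[5, 30, 56, 7, 2, 1, 4] cursor@5
After 9 (insert_after(40)): list=[5, 40, 30, 56, 7, 2, 1, 4] cursor@5
After 10 (insert_before(96)): list=[96, 5, 40, 30, 56, 7, 2, 1, 4] cursor@5

Answer: 96 5 40 30 56 7 2 1 4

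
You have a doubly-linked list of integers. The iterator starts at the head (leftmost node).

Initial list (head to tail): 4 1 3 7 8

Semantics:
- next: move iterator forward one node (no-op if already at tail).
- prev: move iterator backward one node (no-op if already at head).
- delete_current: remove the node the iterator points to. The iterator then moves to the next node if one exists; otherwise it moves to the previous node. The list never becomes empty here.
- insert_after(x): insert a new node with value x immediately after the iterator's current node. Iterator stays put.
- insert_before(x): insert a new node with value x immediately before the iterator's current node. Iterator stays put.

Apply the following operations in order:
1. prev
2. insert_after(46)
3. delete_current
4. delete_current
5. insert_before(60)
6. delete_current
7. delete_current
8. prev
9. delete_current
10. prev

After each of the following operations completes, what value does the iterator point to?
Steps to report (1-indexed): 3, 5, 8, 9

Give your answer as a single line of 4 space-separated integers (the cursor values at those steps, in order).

After 1 (prev): list=[4, 1, 3, 7, 8] cursor@4
After 2 (insert_after(46)): list=[4, 46, 1, 3, 7, 8] cursor@4
After 3 (delete_current): list=[46, 1, 3, 7, 8] cursor@46
After 4 (delete_current): list=[1, 3, 7, 8] cursor@1
After 5 (insert_before(60)): list=[60, 1, 3, 7, 8] cursor@1
After 6 (delete_current): list=[60, 3, 7, 8] cursor@3
After 7 (delete_current): list=[60, 7, 8] cursor@7
After 8 (prev): list=[60, 7, 8] cursor@60
After 9 (delete_current): list=[7, 8] cursor@7
After 10 (prev): list=[7, 8] cursor@7

Answer: 46 1 60 7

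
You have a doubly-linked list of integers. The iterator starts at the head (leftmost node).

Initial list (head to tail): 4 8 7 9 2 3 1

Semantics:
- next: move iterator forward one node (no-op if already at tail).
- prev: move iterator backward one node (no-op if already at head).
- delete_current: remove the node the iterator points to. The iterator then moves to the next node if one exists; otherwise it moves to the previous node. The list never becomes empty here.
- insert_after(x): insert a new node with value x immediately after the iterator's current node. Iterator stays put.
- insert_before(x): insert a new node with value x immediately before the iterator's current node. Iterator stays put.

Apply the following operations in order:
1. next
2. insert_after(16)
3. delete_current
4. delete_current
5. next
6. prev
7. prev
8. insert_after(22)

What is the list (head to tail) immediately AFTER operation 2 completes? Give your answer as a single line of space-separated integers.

Answer: 4 8 16 7 9 2 3 1

Derivation:
After 1 (next): list=[4, 8, 7, 9, 2, 3, 1] cursor@8
After 2 (insert_after(16)): list=[4, 8, 16, 7, 9, 2, 3, 1] cursor@8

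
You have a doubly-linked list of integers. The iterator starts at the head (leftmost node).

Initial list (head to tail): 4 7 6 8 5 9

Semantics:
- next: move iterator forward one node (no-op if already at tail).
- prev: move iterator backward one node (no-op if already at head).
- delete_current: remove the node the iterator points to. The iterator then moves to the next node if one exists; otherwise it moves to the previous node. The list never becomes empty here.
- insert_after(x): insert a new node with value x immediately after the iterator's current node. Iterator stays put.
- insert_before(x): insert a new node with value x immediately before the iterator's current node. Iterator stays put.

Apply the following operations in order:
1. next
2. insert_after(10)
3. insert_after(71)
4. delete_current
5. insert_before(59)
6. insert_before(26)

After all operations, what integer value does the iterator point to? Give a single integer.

Answer: 71

Derivation:
After 1 (next): list=[4, 7, 6, 8, 5, 9] cursor@7
After 2 (insert_after(10)): list=[4, 7, 10, 6, 8, 5, 9] cursor@7
After 3 (insert_after(71)): list=[4, 7, 71, 10, 6, 8, 5, 9] cursor@7
After 4 (delete_current): list=[4, 71, 10, 6, 8, 5, 9] cursor@71
After 5 (insert_before(59)): list=[4, 59, 71, 10, 6, 8, 5, 9] cursor@71
After 6 (insert_before(26)): list=[4, 59, 26, 71, 10, 6, 8, 5, 9] cursor@71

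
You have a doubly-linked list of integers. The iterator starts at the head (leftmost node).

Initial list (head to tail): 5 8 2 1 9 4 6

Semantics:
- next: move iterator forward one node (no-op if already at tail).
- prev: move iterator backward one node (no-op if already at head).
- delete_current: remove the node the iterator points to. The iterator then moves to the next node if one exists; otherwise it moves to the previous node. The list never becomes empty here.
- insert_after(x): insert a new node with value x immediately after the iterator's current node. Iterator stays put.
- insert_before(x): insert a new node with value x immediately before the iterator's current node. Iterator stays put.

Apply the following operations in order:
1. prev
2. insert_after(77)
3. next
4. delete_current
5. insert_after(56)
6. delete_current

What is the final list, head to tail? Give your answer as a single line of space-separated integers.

Answer: 5 56 2 1 9 4 6

Derivation:
After 1 (prev): list=[5, 8, 2, 1, 9, 4, 6] cursor@5
After 2 (insert_after(77)): list=[5, 77, 8, 2, 1, 9, 4, 6] cursor@5
After 3 (next): list=[5, 77, 8, 2, 1, 9, 4, 6] cursor@77
After 4 (delete_current): list=[5, 8, 2, 1, 9, 4, 6] cursor@8
After 5 (insert_after(56)): list=[5, 8, 56, 2, 1, 9, 4, 6] cursor@8
After 6 (delete_current): list=[5, 56, 2, 1, 9, 4, 6] cursor@56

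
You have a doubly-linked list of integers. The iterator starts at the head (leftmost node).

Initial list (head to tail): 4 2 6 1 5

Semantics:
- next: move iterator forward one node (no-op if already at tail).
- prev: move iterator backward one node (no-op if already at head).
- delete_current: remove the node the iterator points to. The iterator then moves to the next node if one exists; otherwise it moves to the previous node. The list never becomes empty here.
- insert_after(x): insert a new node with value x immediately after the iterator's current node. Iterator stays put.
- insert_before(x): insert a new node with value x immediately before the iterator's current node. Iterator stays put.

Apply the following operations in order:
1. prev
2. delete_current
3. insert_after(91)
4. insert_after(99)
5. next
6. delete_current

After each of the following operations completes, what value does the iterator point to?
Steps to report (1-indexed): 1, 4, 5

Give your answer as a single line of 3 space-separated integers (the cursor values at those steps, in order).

After 1 (prev): list=[4, 2, 6, 1, 5] cursor@4
After 2 (delete_current): list=[2, 6, 1, 5] cursor@2
After 3 (insert_after(91)): list=[2, 91, 6, 1, 5] cursor@2
After 4 (insert_after(99)): list=[2, 99, 91, 6, 1, 5] cursor@2
After 5 (next): list=[2, 99, 91, 6, 1, 5] cursor@99
After 6 (delete_current): list=[2, 91, 6, 1, 5] cursor@91

Answer: 4 2 99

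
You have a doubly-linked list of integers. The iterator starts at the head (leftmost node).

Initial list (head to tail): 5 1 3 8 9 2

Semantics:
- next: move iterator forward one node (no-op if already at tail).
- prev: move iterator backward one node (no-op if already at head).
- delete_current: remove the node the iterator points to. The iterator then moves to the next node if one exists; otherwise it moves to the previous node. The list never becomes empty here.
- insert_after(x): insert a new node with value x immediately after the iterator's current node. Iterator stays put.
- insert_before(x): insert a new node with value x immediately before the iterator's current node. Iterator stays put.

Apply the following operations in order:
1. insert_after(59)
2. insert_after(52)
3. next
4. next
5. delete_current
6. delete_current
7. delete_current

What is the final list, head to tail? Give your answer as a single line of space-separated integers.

After 1 (insert_after(59)): list=[5, 59, 1, 3, 8, 9, 2] cursor@5
After 2 (insert_after(52)): list=[5, 52, 59, 1, 3, 8, 9, 2] cursor@5
After 3 (next): list=[5, 52, 59, 1, 3, 8, 9, 2] cursor@52
After 4 (next): list=[5, 52, 59, 1, 3, 8, 9, 2] cursor@59
After 5 (delete_current): list=[5, 52, 1, 3, 8, 9, 2] cursor@1
After 6 (delete_current): list=[5, 52, 3, 8, 9, 2] cursor@3
After 7 (delete_current): list=[5, 52, 8, 9, 2] cursor@8

Answer: 5 52 8 9 2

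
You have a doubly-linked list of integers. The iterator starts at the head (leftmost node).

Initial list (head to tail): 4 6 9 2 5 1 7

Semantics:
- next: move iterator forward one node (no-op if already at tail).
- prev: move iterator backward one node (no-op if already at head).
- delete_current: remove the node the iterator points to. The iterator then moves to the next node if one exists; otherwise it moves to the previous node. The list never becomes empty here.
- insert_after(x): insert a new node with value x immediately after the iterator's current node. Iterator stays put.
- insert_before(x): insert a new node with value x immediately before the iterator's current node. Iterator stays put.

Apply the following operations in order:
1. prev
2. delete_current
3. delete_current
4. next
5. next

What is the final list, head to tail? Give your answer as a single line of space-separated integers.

After 1 (prev): list=[4, 6, 9, 2, 5, 1, 7] cursor@4
After 2 (delete_current): list=[6, 9, 2, 5, 1, 7] cursor@6
After 3 (delete_current): list=[9, 2, 5, 1, 7] cursor@9
After 4 (next): list=[9, 2, 5, 1, 7] cursor@2
After 5 (next): list=[9, 2, 5, 1, 7] cursor@5

Answer: 9 2 5 1 7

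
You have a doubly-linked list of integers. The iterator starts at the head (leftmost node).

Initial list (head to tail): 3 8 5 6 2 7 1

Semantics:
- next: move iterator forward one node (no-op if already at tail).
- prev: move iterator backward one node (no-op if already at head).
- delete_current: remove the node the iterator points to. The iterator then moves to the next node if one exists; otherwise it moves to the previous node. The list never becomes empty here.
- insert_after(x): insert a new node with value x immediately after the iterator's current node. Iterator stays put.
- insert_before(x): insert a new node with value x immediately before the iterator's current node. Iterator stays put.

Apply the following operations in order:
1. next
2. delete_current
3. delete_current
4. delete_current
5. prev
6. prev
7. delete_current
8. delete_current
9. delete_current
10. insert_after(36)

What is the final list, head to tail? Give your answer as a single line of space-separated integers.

Answer: 1 36

Derivation:
After 1 (next): list=[3, 8, 5, 6, 2, 7, 1] cursor@8
After 2 (delete_current): list=[3, 5, 6, 2, 7, 1] cursor@5
After 3 (delete_current): list=[3, 6, 2, 7, 1] cursor@6
After 4 (delete_current): list=[3, 2, 7, 1] cursor@2
After 5 (prev): list=[3, 2, 7, 1] cursor@3
After 6 (prev): list=[3, 2, 7, 1] cursor@3
After 7 (delete_current): list=[2, 7, 1] cursor@2
After 8 (delete_current): list=[7, 1] cursor@7
After 9 (delete_current): list=[1] cursor@1
After 10 (insert_after(36)): list=[1, 36] cursor@1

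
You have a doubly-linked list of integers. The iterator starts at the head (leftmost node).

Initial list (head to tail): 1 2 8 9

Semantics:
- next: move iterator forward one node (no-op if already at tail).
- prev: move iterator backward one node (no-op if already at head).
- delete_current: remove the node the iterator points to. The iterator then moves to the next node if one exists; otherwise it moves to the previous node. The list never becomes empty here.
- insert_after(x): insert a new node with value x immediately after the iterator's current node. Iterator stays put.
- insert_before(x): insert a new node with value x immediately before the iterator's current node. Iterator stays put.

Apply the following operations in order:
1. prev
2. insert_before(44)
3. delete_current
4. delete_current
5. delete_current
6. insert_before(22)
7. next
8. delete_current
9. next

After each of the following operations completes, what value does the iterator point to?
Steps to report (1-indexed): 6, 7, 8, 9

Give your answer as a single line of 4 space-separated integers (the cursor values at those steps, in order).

After 1 (prev): list=[1, 2, 8, 9] cursor@1
After 2 (insert_before(44)): list=[44, 1, 2, 8, 9] cursor@1
After 3 (delete_current): list=[44, 2, 8, 9] cursor@2
After 4 (delete_current): list=[44, 8, 9] cursor@8
After 5 (delete_current): list=[44, 9] cursor@9
After 6 (insert_before(22)): list=[44, 22, 9] cursor@9
After 7 (next): list=[44, 22, 9] cursor@9
After 8 (delete_current): list=[44, 22] cursor@22
After 9 (next): list=[44, 22] cursor@22

Answer: 9 9 22 22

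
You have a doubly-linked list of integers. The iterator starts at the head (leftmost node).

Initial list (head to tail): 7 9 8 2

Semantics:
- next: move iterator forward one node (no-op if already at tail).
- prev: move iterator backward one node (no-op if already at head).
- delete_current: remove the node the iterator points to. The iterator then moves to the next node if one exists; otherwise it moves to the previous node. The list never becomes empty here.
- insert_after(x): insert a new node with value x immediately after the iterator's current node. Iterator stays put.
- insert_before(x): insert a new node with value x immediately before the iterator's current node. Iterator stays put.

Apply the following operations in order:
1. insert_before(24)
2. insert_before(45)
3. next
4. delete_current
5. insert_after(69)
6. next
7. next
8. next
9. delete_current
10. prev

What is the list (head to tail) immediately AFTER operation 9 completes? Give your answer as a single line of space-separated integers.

After 1 (insert_before(24)): list=[24, 7, 9, 8, 2] cursor@7
After 2 (insert_before(45)): list=[24, 45, 7, 9, 8, 2] cursor@7
After 3 (next): list=[24, 45, 7, 9, 8, 2] cursor@9
After 4 (delete_current): list=[24, 45, 7, 8, 2] cursor@8
After 5 (insert_after(69)): list=[24, 45, 7, 8, 69, 2] cursor@8
After 6 (next): list=[24, 45, 7, 8, 69, 2] cursor@69
After 7 (next): list=[24, 45, 7, 8, 69, 2] cursor@2
After 8 (next): list=[24, 45, 7, 8, 69, 2] cursor@2
After 9 (delete_current): list=[24, 45, 7, 8, 69] cursor@69

Answer: 24 45 7 8 69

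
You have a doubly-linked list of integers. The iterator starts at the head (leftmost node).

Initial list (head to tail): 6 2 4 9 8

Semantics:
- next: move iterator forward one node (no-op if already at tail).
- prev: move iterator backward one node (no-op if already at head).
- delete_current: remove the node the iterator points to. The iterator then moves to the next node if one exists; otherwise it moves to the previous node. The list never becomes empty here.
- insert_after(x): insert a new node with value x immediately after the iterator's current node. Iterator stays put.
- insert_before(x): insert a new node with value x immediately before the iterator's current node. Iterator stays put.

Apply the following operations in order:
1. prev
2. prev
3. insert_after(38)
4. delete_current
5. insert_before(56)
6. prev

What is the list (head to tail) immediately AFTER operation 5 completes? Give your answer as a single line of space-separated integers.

Answer: 56 38 2 4 9 8

Derivation:
After 1 (prev): list=[6, 2, 4, 9, 8] cursor@6
After 2 (prev): list=[6, 2, 4, 9, 8] cursor@6
After 3 (insert_after(38)): list=[6, 38, 2, 4, 9, 8] cursor@6
After 4 (delete_current): list=[38, 2, 4, 9, 8] cursor@38
After 5 (insert_before(56)): list=[56, 38, 2, 4, 9, 8] cursor@38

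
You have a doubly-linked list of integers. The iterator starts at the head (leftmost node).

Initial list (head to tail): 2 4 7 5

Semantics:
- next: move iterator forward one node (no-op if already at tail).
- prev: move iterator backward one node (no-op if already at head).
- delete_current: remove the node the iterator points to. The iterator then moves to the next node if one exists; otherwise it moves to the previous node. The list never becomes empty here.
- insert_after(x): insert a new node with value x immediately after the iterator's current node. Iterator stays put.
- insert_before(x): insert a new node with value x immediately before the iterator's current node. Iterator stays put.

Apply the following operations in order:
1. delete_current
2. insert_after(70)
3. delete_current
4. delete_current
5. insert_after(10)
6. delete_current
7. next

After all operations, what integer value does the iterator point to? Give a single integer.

After 1 (delete_current): list=[4, 7, 5] cursor@4
After 2 (insert_after(70)): list=[4, 70, 7, 5] cursor@4
After 3 (delete_current): list=[70, 7, 5] cursor@70
After 4 (delete_current): list=[7, 5] cursor@7
After 5 (insert_after(10)): list=[7, 10, 5] cursor@7
After 6 (delete_current): list=[10, 5] cursor@10
After 7 (next): list=[10, 5] cursor@5

Answer: 5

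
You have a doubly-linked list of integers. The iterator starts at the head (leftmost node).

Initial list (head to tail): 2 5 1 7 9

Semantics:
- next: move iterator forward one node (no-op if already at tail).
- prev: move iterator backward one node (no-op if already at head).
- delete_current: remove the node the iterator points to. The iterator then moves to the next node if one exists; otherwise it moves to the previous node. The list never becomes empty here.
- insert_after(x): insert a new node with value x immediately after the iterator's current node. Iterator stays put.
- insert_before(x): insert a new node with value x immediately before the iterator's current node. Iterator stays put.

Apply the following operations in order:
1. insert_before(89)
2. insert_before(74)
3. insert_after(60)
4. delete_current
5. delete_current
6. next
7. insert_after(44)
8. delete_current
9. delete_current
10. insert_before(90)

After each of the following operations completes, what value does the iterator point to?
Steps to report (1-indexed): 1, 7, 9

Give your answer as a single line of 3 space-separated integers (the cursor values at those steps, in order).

Answer: 2 1 7

Derivation:
After 1 (insert_before(89)): list=[89, 2, 5, 1, 7, 9] cursor@2
After 2 (insert_before(74)): list=[89, 74, 2, 5, 1, 7, 9] cursor@2
After 3 (insert_after(60)): list=[89, 74, 2, 60, 5, 1, 7, 9] cursor@2
After 4 (delete_current): list=[89, 74, 60, 5, 1, 7, 9] cursor@60
After 5 (delete_current): list=[89, 74, 5, 1, 7, 9] cursor@5
After 6 (next): list=[89, 74, 5, 1, 7, 9] cursor@1
After 7 (insert_after(44)): list=[89, 74, 5, 1, 44, 7, 9] cursor@1
After 8 (delete_current): list=[89, 74, 5, 44, 7, 9] cursor@44
After 9 (delete_current): list=[89, 74, 5, 7, 9] cursor@7
After 10 (insert_before(90)): list=[89, 74, 5, 90, 7, 9] cursor@7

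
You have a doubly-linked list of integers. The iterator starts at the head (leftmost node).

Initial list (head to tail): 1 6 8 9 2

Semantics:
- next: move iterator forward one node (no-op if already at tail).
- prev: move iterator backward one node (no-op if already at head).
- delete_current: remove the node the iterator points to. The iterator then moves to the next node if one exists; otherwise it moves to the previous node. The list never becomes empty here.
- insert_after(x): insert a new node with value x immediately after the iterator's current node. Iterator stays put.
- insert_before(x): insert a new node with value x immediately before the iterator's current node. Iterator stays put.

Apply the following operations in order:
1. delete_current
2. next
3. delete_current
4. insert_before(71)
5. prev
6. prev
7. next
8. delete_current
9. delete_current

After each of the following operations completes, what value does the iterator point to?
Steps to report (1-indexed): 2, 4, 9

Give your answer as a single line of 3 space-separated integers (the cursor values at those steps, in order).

Answer: 8 9 2

Derivation:
After 1 (delete_current): list=[6, 8, 9, 2] cursor@6
After 2 (next): list=[6, 8, 9, 2] cursor@8
After 3 (delete_current): list=[6, 9, 2] cursor@9
After 4 (insert_before(71)): list=[6, 71, 9, 2] cursor@9
After 5 (prev): list=[6, 71, 9, 2] cursor@71
After 6 (prev): list=[6, 71, 9, 2] cursor@6
After 7 (next): list=[6, 71, 9, 2] cursor@71
After 8 (delete_current): list=[6, 9, 2] cursor@9
After 9 (delete_current): list=[6, 2] cursor@2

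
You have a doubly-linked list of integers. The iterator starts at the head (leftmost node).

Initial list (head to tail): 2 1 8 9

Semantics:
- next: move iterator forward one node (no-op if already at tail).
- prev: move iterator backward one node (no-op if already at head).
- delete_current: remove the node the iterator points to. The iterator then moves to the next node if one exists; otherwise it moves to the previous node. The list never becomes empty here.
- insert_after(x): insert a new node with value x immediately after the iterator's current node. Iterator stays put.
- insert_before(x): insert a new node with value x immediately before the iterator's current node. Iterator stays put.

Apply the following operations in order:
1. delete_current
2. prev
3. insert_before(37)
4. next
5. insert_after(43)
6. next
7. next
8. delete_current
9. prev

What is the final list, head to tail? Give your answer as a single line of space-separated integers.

After 1 (delete_current): list=[1, 8, 9] cursor@1
After 2 (prev): list=[1, 8, 9] cursor@1
After 3 (insert_before(37)): list=[37, 1, 8, 9] cursor@1
After 4 (next): list=[37, 1, 8, 9] cursor@8
After 5 (insert_after(43)): list=[37, 1, 8, 43, 9] cursor@8
After 6 (next): list=[37, 1, 8, 43, 9] cursor@43
After 7 (next): list=[37, 1, 8, 43, 9] cursor@9
After 8 (delete_current): list=[37, 1, 8, 43] cursor@43
After 9 (prev): list=[37, 1, 8, 43] cursor@8

Answer: 37 1 8 43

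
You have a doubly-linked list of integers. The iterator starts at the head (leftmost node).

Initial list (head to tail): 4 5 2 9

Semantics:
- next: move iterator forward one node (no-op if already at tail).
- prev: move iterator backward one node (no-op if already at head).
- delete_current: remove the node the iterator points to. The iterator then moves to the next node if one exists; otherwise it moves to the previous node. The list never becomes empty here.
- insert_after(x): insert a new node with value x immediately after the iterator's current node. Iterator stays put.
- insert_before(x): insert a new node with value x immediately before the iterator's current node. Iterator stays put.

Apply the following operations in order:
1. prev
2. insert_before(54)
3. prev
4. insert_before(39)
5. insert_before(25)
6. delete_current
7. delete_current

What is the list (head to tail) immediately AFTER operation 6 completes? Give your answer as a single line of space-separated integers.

After 1 (prev): list=[4, 5, 2, 9] cursor@4
After 2 (insert_before(54)): list=[54, 4, 5, 2, 9] cursor@4
After 3 (prev): list=[54, 4, 5, 2, 9] cursor@54
After 4 (insert_before(39)): list=[39, 54, 4, 5, 2, 9] cursor@54
After 5 (insert_before(25)): list=[39, 25, 54, 4, 5, 2, 9] cursor@54
After 6 (delete_current): list=[39, 25, 4, 5, 2, 9] cursor@4

Answer: 39 25 4 5 2 9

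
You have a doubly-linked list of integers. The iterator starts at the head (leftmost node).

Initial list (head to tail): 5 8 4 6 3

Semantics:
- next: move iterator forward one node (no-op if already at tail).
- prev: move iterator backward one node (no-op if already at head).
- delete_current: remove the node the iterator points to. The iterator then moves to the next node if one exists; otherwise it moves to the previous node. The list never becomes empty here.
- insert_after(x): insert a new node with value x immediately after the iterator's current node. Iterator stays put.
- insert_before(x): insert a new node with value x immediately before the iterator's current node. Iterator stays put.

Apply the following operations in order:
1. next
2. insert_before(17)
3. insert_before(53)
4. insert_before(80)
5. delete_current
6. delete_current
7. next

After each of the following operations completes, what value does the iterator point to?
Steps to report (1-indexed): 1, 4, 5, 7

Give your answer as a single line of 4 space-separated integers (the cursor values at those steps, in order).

Answer: 8 8 4 3

Derivation:
After 1 (next): list=[5, 8, 4, 6, 3] cursor@8
After 2 (insert_before(17)): list=[5, 17, 8, 4, 6, 3] cursor@8
After 3 (insert_before(53)): list=[5, 17, 53, 8, 4, 6, 3] cursor@8
After 4 (insert_before(80)): list=[5, 17, 53, 80, 8, 4, 6, 3] cursor@8
After 5 (delete_current): list=[5, 17, 53, 80, 4, 6, 3] cursor@4
After 6 (delete_current): list=[5, 17, 53, 80, 6, 3] cursor@6
After 7 (next): list=[5, 17, 53, 80, 6, 3] cursor@3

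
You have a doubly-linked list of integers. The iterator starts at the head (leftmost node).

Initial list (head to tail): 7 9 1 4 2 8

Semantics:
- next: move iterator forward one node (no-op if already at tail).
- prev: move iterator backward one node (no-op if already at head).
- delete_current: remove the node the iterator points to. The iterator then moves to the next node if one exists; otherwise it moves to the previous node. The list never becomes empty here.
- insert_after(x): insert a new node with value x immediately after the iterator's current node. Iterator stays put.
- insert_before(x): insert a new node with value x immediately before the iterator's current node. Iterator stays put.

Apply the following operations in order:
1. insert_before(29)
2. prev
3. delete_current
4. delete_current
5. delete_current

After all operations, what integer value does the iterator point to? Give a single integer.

Answer: 1

Derivation:
After 1 (insert_before(29)): list=[29, 7, 9, 1, 4, 2, 8] cursor@7
After 2 (prev): list=[29, 7, 9, 1, 4, 2, 8] cursor@29
After 3 (delete_current): list=[7, 9, 1, 4, 2, 8] cursor@7
After 4 (delete_current): list=[9, 1, 4, 2, 8] cursor@9
After 5 (delete_current): list=[1, 4, 2, 8] cursor@1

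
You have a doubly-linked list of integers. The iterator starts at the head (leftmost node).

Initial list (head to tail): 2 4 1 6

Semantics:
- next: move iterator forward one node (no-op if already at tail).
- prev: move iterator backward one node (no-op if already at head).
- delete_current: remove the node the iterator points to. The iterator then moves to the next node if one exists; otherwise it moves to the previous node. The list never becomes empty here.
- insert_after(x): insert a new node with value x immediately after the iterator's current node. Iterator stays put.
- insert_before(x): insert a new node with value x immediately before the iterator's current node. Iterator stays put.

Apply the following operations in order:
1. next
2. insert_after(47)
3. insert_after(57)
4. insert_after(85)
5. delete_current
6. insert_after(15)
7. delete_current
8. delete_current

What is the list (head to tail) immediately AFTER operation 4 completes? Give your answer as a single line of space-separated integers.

Answer: 2 4 85 57 47 1 6

Derivation:
After 1 (next): list=[2, 4, 1, 6] cursor@4
After 2 (insert_after(47)): list=[2, 4, 47, 1, 6] cursor@4
After 3 (insert_after(57)): list=[2, 4, 57, 47, 1, 6] cursor@4
After 4 (insert_after(85)): list=[2, 4, 85, 57, 47, 1, 6] cursor@4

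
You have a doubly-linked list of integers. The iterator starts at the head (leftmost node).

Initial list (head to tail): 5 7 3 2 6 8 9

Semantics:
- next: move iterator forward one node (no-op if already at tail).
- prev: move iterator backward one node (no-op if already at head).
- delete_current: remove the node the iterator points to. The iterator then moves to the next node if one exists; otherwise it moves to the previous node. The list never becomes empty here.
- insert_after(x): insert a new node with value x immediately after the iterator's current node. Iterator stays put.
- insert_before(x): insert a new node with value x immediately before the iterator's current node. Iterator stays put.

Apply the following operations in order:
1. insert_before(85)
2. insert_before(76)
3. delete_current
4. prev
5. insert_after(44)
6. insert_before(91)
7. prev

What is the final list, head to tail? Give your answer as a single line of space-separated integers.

After 1 (insert_before(85)): list=[85, 5, 7, 3, 2, 6, 8, 9] cursor@5
After 2 (insert_before(76)): list=[85, 76, 5, 7, 3, 2, 6, 8, 9] cursor@5
After 3 (delete_current): list=[85, 76, 7, 3, 2, 6, 8, 9] cursor@7
After 4 (prev): list=[85, 76, 7, 3, 2, 6, 8, 9] cursor@76
After 5 (insert_after(44)): list=[85, 76, 44, 7, 3, 2, 6, 8, 9] cursor@76
After 6 (insert_before(91)): list=[85, 91, 76, 44, 7, 3, 2, 6, 8, 9] cursor@76
After 7 (prev): list=[85, 91, 76, 44, 7, 3, 2, 6, 8, 9] cursor@91

Answer: 85 91 76 44 7 3 2 6 8 9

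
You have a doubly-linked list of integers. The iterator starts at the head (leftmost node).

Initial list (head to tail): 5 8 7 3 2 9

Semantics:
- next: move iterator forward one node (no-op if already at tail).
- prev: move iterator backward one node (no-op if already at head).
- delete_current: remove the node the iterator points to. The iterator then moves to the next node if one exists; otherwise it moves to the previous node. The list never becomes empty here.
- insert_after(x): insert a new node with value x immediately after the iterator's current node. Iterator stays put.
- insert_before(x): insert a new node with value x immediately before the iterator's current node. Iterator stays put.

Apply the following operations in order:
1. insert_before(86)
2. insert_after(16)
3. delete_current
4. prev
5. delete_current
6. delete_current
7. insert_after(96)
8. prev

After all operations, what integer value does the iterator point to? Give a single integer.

Answer: 8

Derivation:
After 1 (insert_before(86)): list=[86, 5, 8, 7, 3, 2, 9] cursor@5
After 2 (insert_after(16)): list=[86, 5, 16, 8, 7, 3, 2, 9] cursor@5
After 3 (delete_current): list=[86, 16, 8, 7, 3, 2, 9] cursor@16
After 4 (prev): list=[86, 16, 8, 7, 3, 2, 9] cursor@86
After 5 (delete_current): list=[16, 8, 7, 3, 2, 9] cursor@16
After 6 (delete_current): list=[8, 7, 3, 2, 9] cursor@8
After 7 (insert_after(96)): list=[8, 96, 7, 3, 2, 9] cursor@8
After 8 (prev): list=[8, 96, 7, 3, 2, 9] cursor@8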